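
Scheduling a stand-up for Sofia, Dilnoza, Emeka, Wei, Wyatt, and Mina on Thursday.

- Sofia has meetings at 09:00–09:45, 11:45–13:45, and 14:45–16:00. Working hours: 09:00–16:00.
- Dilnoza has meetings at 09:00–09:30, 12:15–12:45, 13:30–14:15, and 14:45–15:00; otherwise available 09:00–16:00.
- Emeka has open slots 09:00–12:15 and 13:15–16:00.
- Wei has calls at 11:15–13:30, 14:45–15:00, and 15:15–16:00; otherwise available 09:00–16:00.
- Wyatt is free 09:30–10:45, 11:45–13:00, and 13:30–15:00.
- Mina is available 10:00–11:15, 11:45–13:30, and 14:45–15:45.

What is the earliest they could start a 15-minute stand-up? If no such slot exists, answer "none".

10:00

Sofia free within 09:00–16:00: 09:45–11:45, 13:45–14:45.
Dilnoza free within 09:00–16:00: 09:30–12:15, 12:45–13:30, 14:15–14:45, 15:00–16:00.
Wei free within 09:00–16:00: 09:00–11:15, 13:30–14:45, 15:00–15:15.
Sofia ∩ Dilnoza: 09:45–11:45, 14:15–14:45.
Sofia ∩ Dilnoza ∩ Emeka: 09:45–11:45, 14:15–14:45.
Sofia ∩ Dilnoza ∩ Emeka ∩ Wei: 09:45–11:15, 14:15–14:45.
Sofia ∩ Dilnoza ∩ Emeka ∩ Wei ∩ Wyatt: 09:45–10:45, 14:15–14:45.
Sofia ∩ Dilnoza ∩ Emeka ∩ Wei ∩ Wyatt ∩ Mina: 10:00–10:45.
Windows ≥ 15 min: 10:00–10:45.
Earliest such window starts at 10:00.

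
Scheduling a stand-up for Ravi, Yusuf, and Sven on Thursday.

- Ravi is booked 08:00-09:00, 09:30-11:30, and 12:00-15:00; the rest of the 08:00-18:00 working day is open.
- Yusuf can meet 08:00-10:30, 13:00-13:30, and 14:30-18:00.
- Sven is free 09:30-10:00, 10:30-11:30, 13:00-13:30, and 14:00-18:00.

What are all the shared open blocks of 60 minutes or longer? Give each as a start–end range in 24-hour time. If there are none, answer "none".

Ravi free within 08:00–18:00: 09:00–09:30, 11:30–12:00, 15:00–18:00.
Ravi ∩ Yusuf: 09:00–09:30, 15:00–18:00.
Ravi ∩ Yusuf ∩ Sven: 15:00–18:00.
Windows ≥ 60 min: 15:00–18:00.

15:00–18:00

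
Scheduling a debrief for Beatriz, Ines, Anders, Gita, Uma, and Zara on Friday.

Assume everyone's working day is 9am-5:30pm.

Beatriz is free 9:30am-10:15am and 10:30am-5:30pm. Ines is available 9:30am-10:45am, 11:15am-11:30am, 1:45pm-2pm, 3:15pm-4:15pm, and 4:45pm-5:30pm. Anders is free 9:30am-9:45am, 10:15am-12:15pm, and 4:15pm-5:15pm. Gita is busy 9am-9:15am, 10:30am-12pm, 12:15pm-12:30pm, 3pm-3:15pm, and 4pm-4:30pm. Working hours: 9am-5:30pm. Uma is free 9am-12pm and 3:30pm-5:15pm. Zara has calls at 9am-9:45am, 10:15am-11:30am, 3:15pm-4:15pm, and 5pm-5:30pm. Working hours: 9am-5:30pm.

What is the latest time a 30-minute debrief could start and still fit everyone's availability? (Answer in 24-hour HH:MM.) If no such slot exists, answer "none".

Gita free within 09:00–17:30: 09:15–10:30, 12:00–12:15, 12:30–15:00, 15:15–16:00, 16:30–17:30.
Zara free within 09:00–17:30: 09:45–10:15, 11:30–15:15, 16:15–17:00.
Beatriz ∩ Ines: 09:30–10:15, 10:30–10:45, 11:15–11:30, 13:45–14:00, 15:15–16:15, 16:45–17:30.
Beatriz ∩ Ines ∩ Anders: 09:30–09:45, 10:30–10:45, 11:15–11:30, 16:45–17:15.
Beatriz ∩ Ines ∩ Anders ∩ Gita: 09:30–09:45, 16:45–17:15.
Beatriz ∩ Ines ∩ Anders ∩ Gita ∩ Uma: 09:30–09:45, 16:45–17:15.
Beatriz ∩ Ines ∩ Anders ∩ Gita ∩ Uma ∩ Zara: 16:45–17:00.
Windows ≥ 30 min: (none).

none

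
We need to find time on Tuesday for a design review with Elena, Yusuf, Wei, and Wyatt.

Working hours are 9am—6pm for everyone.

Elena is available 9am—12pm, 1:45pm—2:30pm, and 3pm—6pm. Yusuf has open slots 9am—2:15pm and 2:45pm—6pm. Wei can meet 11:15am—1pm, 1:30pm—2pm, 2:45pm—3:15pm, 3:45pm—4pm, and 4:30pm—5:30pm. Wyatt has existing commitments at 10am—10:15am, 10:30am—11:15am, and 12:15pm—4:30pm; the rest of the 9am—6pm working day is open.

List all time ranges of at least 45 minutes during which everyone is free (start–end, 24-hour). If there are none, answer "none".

11:15–12:00, 16:30–17:30

Wyatt free within 09:00–18:00: 09:00–10:00, 10:15–10:30, 11:15–12:15, 16:30–18:00.
Elena ∩ Yusuf: 09:00–12:00, 13:45–14:15, 15:00–18:00.
Elena ∩ Yusuf ∩ Wei: 11:15–12:00, 13:45–14:00, 15:00–15:15, 15:45–16:00, 16:30–17:30.
Elena ∩ Yusuf ∩ Wei ∩ Wyatt: 11:15–12:00, 16:30–17:30.
Windows ≥ 45 min: 11:15–12:00, 16:30–17:30.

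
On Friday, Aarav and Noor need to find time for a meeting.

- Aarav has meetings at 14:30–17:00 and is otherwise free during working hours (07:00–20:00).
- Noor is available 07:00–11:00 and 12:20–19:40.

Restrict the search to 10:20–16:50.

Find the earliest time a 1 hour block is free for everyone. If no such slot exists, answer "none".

Aarav free within 07:00–20:00: 07:00–14:30, 17:00–20:00.
Aarav ∩ Noor: 07:00–11:00, 12:20–14:30, 17:00–19:40.
Restricted to 10:20–16:50: 10:20–11:00, 12:20–14:30.
Windows ≥ 60 min: 12:20–14:30.
Earliest such window starts at 12:20.

12:20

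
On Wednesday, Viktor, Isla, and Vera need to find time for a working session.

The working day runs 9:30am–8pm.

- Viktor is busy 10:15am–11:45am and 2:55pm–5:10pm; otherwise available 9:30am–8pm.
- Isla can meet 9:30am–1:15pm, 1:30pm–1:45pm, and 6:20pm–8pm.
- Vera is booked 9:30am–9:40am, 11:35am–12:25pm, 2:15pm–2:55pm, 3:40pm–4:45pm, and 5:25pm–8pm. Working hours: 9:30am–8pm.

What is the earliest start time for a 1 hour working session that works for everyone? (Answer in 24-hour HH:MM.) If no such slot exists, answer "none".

none

Viktor free within 09:30–20:00: 09:30–10:15, 11:45–14:55, 17:10–20:00.
Vera free within 09:30–20:00: 09:40–11:35, 12:25–14:15, 14:55–15:40, 16:45–17:25.
Viktor ∩ Isla: 09:30–10:15, 11:45–13:15, 13:30–13:45, 18:20–20:00.
Viktor ∩ Isla ∩ Vera: 09:40–10:15, 12:25–13:15, 13:30–13:45.
Windows ≥ 60 min: (none).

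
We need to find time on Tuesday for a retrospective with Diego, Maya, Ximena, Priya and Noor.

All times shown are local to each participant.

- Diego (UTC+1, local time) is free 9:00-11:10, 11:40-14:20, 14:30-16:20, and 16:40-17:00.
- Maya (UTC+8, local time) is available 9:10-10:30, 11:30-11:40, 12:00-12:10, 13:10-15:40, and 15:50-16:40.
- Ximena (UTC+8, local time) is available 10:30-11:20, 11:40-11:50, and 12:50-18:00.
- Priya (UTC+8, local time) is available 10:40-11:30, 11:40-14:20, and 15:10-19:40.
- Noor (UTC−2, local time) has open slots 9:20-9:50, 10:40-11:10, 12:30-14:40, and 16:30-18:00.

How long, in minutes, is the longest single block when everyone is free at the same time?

Diego → UTC: 08:00–10:10, 10:40–13:20, 13:30–15:20, 15:40–16:00.
Maya → UTC: 01:10–02:30, 03:30–03:40, 04:00–04:10, 05:10–07:40, 07:50–08:40.
Ximena → UTC: 02:30–03:20, 03:40–03:50, 04:50–10:00.
Priya → UTC: 02:40–03:30, 03:40–06:20, 07:10–11:40.
Noor → UTC: 11:20–11:50, 12:40–13:10, 14:30–16:40, 18:30–20:00.
Diego ∩ Maya: 08:00–08:40.
Diego ∩ Maya ∩ Ximena: 08:00–08:40.
Diego ∩ Maya ∩ Ximena ∩ Priya: 08:00–08:40.
Diego ∩ Maya ∩ Ximena ∩ Priya ∩ Noor: (none).
No common window.

0 minutes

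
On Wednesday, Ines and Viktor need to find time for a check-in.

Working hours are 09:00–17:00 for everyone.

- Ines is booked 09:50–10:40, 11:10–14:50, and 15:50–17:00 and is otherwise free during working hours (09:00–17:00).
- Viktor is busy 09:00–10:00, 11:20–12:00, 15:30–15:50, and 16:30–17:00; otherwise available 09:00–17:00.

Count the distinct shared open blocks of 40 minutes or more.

1

Ines free within 09:00–17:00: 09:00–09:50, 10:40–11:10, 14:50–15:50.
Viktor free within 09:00–17:00: 10:00–11:20, 12:00–15:30, 15:50–16:30.
Ines ∩ Viktor: 10:40–11:10, 14:50–15:30.
Windows ≥ 40 min: 14:50–15:30.
That's 1 window.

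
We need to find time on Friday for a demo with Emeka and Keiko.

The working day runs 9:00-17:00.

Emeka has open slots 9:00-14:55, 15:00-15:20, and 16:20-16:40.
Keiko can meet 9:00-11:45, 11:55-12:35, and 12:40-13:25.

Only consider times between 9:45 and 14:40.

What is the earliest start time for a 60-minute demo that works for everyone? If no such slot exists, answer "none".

Emeka ∩ Keiko: 09:00–11:45, 11:55–12:35, 12:40–13:25.
Restricted to 09:45–14:40: 09:45–11:45, 11:55–12:35, 12:40–13:25.
Windows ≥ 60 min: 09:45–11:45.
Earliest such window starts at 09:45.

09:45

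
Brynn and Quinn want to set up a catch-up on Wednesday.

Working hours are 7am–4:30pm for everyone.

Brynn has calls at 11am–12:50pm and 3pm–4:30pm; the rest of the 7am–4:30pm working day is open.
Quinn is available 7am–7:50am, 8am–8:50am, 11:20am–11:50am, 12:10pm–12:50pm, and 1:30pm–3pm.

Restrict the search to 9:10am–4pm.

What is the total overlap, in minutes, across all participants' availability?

90 minutes

Brynn free within 07:00–16:30: 07:00–11:00, 12:50–15:00.
Brynn ∩ Quinn: 07:00–07:50, 08:00–08:50, 13:30–15:00.
Restricted to 09:10–16:00: 13:30–15:00.
Total common minutes: 90.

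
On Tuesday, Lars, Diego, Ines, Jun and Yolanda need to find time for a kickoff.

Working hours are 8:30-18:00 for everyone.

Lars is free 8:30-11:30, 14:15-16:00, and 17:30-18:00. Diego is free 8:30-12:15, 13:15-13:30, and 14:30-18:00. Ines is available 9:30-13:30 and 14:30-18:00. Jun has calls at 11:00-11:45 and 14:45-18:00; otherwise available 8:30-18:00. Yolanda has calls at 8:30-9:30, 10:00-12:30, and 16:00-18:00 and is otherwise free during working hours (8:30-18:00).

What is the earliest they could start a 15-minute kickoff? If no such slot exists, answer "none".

09:30

Jun free within 08:30–18:00: 08:30–11:00, 11:45–14:45.
Yolanda free within 08:30–18:00: 09:30–10:00, 12:30–16:00.
Lars ∩ Diego: 08:30–11:30, 14:30–16:00, 17:30–18:00.
Lars ∩ Diego ∩ Ines: 09:30–11:30, 14:30–16:00, 17:30–18:00.
Lars ∩ Diego ∩ Ines ∩ Jun: 09:30–11:00, 14:30–14:45.
Lars ∩ Diego ∩ Ines ∩ Jun ∩ Yolanda: 09:30–10:00, 14:30–14:45.
Windows ≥ 15 min: 09:30–10:00, 14:30–14:45.
Earliest such window starts at 09:30.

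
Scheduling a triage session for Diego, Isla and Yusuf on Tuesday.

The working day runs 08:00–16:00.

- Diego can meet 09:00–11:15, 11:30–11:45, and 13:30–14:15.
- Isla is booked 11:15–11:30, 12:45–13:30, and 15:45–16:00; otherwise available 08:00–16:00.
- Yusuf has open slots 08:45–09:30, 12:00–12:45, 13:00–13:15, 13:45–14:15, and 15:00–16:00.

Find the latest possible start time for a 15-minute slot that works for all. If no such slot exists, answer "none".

Isla free within 08:00–16:00: 08:00–11:15, 11:30–12:45, 13:30–15:45.
Diego ∩ Isla: 09:00–11:15, 11:30–11:45, 13:30–14:15.
Diego ∩ Isla ∩ Yusuf: 09:00–09:30, 13:45–14:15.
Windows ≥ 15 min: 09:00–09:30, 13:45–14:15.
Latest start in the last window 13:45–14:15 is 14:15 − 15 min = 14:00.

14:00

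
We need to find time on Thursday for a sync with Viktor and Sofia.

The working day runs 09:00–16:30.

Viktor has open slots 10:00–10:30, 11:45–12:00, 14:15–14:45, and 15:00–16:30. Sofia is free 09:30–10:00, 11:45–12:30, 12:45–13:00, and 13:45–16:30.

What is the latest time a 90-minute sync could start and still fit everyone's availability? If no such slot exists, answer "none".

Viktor ∩ Sofia: 11:45–12:00, 14:15–14:45, 15:00–16:30.
Windows ≥ 90 min: 15:00–16:30.
Latest start in the last window 15:00–16:30 is 16:30 − 90 min = 15:00.

15:00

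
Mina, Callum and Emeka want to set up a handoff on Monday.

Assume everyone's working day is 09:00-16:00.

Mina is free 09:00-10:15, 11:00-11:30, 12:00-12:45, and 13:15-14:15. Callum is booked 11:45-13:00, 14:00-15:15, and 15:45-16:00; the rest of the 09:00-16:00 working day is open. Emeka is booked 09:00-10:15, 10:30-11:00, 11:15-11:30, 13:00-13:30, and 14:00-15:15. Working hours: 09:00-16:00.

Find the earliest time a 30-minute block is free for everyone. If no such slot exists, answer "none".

Callum free within 09:00–16:00: 09:00–11:45, 13:00–14:00, 15:15–15:45.
Emeka free within 09:00–16:00: 10:15–10:30, 11:00–11:15, 11:30–13:00, 13:30–14:00, 15:15–16:00.
Mina ∩ Callum: 09:00–10:15, 11:00–11:30, 13:15–14:00.
Mina ∩ Callum ∩ Emeka: 11:00–11:15, 13:30–14:00.
Windows ≥ 30 min: 13:30–14:00.
Earliest such window starts at 13:30.

13:30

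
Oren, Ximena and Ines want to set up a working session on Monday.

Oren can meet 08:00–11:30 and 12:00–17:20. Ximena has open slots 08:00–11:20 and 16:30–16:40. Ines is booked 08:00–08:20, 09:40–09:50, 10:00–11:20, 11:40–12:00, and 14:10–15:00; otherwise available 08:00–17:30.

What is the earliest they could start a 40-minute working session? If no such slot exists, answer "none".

08:20

Ines free within 08:00–17:30: 08:20–09:40, 09:50–10:00, 11:20–11:40, 12:00–14:10, 15:00–17:30.
Oren ∩ Ximena: 08:00–11:20, 16:30–16:40.
Oren ∩ Ximena ∩ Ines: 08:20–09:40, 09:50–10:00, 16:30–16:40.
Windows ≥ 40 min: 08:20–09:40.
Earliest such window starts at 08:20.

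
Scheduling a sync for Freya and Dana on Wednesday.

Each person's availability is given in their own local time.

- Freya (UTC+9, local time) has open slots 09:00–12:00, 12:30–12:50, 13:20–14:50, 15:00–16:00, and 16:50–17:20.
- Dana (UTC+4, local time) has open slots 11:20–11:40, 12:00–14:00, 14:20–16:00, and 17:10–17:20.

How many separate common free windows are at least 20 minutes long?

1

Freya → UTC: 00:00–03:00, 03:30–03:50, 04:20–05:50, 06:00–07:00, 07:50–08:20.
Dana → UTC: 07:20–07:40, 08:00–10:00, 10:20–12:00, 13:10–13:20.
Freya ∩ Dana: 08:00–08:20.
Windows ≥ 20 min: 08:00–08:20.
That's 1 window.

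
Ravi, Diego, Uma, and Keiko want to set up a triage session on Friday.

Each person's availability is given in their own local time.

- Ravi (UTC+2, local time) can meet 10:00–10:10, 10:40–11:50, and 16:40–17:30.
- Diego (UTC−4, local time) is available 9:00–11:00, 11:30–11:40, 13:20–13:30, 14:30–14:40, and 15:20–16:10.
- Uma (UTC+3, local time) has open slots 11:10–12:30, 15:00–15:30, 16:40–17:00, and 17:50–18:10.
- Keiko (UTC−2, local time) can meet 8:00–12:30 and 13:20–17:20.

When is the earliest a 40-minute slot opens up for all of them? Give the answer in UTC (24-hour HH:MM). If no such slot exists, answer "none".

Ravi → UTC: 08:00–08:10, 08:40–09:50, 14:40–15:30.
Diego → UTC: 13:00–15:00, 15:30–15:40, 17:20–17:30, 18:30–18:40, 19:20–20:10.
Uma → UTC: 08:10–09:30, 12:00–12:30, 13:40–14:00, 14:50–15:10.
Keiko → UTC: 10:00–14:30, 15:20–19:20.
Ravi ∩ Diego: 14:40–15:00.
Ravi ∩ Diego ∩ Uma: 14:50–15:00.
Ravi ∩ Diego ∩ Uma ∩ Keiko: (none).
Windows ≥ 40 min: (none).

none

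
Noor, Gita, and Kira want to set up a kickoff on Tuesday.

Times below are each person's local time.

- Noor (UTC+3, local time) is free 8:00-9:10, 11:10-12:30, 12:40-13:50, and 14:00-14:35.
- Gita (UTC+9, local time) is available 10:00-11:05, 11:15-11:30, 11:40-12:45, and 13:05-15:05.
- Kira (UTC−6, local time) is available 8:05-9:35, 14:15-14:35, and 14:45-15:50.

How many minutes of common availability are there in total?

0 minutes

Noor → UTC: 05:00–06:10, 08:10–09:30, 09:40–10:50, 11:00–11:35.
Gita → UTC: 01:00–02:05, 02:15–02:30, 02:40–03:45, 04:05–06:05.
Kira → UTC: 14:05–15:35, 20:15–20:35, 20:45–21:50.
Noor ∩ Gita: 05:00–06:05.
Noor ∩ Gita ∩ Kira: (none).
Total common minutes: 0.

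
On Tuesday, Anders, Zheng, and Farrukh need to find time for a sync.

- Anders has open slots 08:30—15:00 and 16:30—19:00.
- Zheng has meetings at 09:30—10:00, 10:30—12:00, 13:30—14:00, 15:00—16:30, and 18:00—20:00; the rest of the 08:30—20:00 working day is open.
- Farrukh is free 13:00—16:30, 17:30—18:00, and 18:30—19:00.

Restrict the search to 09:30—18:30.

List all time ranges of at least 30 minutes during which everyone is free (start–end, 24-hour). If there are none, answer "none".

13:00–13:30, 14:00–15:00, 17:30–18:00

Zheng free within 08:30–20:00: 08:30–09:30, 10:00–10:30, 12:00–13:30, 14:00–15:00, 16:30–18:00.
Anders ∩ Zheng: 08:30–09:30, 10:00–10:30, 12:00–13:30, 14:00–15:00, 16:30–18:00.
Anders ∩ Zheng ∩ Farrukh: 13:00–13:30, 14:00–15:00, 17:30–18:00.
Restricted to 09:30–18:30: 13:00–13:30, 14:00–15:00, 17:30–18:00.
Windows ≥ 30 min: 13:00–13:30, 14:00–15:00, 17:30–18:00.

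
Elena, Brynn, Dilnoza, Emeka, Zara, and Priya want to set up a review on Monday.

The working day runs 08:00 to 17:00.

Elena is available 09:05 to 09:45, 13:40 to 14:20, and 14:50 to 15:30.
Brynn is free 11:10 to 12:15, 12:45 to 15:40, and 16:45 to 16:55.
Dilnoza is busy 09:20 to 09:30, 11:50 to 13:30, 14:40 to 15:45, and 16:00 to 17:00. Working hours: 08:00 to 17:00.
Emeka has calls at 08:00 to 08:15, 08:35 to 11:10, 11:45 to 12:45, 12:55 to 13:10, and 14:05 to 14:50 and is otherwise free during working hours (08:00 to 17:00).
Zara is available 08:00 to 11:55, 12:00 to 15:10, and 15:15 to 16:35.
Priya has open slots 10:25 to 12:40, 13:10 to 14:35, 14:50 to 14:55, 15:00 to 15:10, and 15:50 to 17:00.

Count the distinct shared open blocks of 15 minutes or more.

Dilnoza free within 08:00–17:00: 08:00–09:20, 09:30–11:50, 13:30–14:40, 15:45–16:00.
Emeka free within 08:00–17:00: 08:15–08:35, 11:10–11:45, 12:45–12:55, 13:10–14:05, 14:50–17:00.
Elena ∩ Brynn: 13:40–14:20, 14:50–15:30.
Elena ∩ Brynn ∩ Dilnoza: 13:40–14:20.
Elena ∩ Brynn ∩ Dilnoza ∩ Emeka: 13:40–14:05.
Elena ∩ Brynn ∩ Dilnoza ∩ Emeka ∩ Zara: 13:40–14:05.
Elena ∩ Brynn ∩ Dilnoza ∩ Emeka ∩ Zara ∩ Priya: 13:40–14:05.
Windows ≥ 15 min: 13:40–14:05.
That's 1 window.

1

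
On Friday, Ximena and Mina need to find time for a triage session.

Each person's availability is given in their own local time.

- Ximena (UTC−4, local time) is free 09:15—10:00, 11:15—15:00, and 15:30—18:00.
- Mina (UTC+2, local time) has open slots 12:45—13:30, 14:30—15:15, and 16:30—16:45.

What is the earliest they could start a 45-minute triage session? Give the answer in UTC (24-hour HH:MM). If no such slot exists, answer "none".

none

Ximena → UTC: 13:15–14:00, 15:15–19:00, 19:30–22:00.
Mina → UTC: 10:45–11:30, 12:30–13:15, 14:30–14:45.
Ximena ∩ Mina: (none).
Windows ≥ 45 min: (none).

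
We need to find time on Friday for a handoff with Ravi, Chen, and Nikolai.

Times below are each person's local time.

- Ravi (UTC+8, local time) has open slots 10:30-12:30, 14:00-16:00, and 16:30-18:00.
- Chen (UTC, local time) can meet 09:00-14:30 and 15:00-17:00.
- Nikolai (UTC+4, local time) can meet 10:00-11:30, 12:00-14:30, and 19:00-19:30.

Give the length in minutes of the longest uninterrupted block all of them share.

60 minutes

Ravi → UTC: 02:30–04:30, 06:00–08:00, 08:30–10:00.
Chen → UTC: 09:00–14:30, 15:00–17:00.
Nikolai → UTC: 06:00–07:30, 08:00–10:30, 15:00–15:30.
Ravi ∩ Chen: 09:00–10:00.
Ravi ∩ Chen ∩ Nikolai: 09:00–10:00.
Single common window of 60 minutes.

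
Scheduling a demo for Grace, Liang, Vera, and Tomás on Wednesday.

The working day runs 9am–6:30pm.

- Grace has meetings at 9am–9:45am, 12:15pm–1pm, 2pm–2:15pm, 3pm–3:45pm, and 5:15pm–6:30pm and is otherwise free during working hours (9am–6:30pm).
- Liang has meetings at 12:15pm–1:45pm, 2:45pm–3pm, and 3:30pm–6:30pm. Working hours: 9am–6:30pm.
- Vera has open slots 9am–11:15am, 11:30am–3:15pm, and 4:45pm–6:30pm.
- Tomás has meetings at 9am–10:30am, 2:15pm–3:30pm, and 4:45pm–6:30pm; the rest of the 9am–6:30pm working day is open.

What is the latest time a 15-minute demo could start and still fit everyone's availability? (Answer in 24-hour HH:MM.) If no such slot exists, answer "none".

Grace free within 09:00–18:30: 09:45–12:15, 13:00–14:00, 14:15–15:00, 15:45–17:15.
Liang free within 09:00–18:30: 09:00–12:15, 13:45–14:45, 15:00–15:30.
Tomás free within 09:00–18:30: 10:30–14:15, 15:30–16:45.
Grace ∩ Liang: 09:45–12:15, 13:45–14:00, 14:15–14:45.
Grace ∩ Liang ∩ Vera: 09:45–11:15, 11:30–12:15, 13:45–14:00, 14:15–14:45.
Grace ∩ Liang ∩ Vera ∩ Tomás: 10:30–11:15, 11:30–12:15, 13:45–14:00.
Windows ≥ 15 min: 10:30–11:15, 11:30–12:15, 13:45–14:00.
Latest start in the last window 13:45–14:00 is 14:00 − 15 min = 13:45.

13:45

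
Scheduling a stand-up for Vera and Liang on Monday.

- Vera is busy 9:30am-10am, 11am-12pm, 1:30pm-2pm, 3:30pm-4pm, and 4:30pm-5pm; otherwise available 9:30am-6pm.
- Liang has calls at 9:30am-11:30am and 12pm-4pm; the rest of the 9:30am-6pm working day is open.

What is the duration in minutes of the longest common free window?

Vera free within 09:30–18:00: 10:00–11:00, 12:00–13:30, 14:00–15:30, 16:00–16:30, 17:00–18:00.
Liang free within 09:30–18:00: 11:30–12:00, 16:00–18:00.
Vera ∩ Liang: 16:00–16:30, 17:00–18:00.
Common window lengths: 30, 60 min; longest is 60.

60 minutes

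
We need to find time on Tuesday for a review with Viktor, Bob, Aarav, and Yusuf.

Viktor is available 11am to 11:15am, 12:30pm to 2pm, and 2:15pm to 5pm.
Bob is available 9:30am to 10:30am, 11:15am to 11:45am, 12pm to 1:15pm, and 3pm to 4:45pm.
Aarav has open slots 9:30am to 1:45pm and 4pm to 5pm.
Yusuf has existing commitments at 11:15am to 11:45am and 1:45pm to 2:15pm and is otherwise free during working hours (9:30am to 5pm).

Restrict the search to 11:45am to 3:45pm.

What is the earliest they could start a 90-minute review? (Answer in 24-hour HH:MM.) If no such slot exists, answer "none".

Yusuf free within 09:30–17:00: 09:30–11:15, 11:45–13:45, 14:15–17:00.
Viktor ∩ Bob: 12:30–13:15, 15:00–16:45.
Viktor ∩ Bob ∩ Aarav: 12:30–13:15, 16:00–16:45.
Viktor ∩ Bob ∩ Aarav ∩ Yusuf: 12:30–13:15, 16:00–16:45.
Restricted to 11:45–15:45: 12:30–13:15.
Windows ≥ 90 min: (none).

none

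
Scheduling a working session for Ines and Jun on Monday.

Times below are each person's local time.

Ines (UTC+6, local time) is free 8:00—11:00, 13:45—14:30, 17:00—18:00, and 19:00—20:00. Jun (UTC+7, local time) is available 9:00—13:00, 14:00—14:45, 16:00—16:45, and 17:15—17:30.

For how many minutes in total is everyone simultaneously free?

Ines → UTC: 02:00–05:00, 07:45–08:30, 11:00–12:00, 13:00–14:00.
Jun → UTC: 02:00–06:00, 07:00–07:45, 09:00–09:45, 10:15–10:30.
Ines ∩ Jun: 02:00–05:00.
Total common minutes: 180.

180 minutes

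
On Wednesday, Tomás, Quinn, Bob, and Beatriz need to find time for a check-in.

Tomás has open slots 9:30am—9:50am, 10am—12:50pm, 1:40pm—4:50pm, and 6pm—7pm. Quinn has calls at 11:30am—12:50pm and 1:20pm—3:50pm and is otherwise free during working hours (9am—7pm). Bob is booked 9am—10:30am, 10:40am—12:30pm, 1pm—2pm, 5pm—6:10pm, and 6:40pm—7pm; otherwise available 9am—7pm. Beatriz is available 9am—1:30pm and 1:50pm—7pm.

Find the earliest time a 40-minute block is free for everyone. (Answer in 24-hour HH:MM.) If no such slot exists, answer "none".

Quinn free within 09:00–19:00: 09:00–11:30, 12:50–13:20, 15:50–19:00.
Bob free within 09:00–19:00: 10:30–10:40, 12:30–13:00, 14:00–17:00, 18:10–18:40.
Tomás ∩ Quinn: 09:30–09:50, 10:00–11:30, 15:50–16:50, 18:00–19:00.
Tomás ∩ Quinn ∩ Bob: 10:30–10:40, 15:50–16:50, 18:10–18:40.
Tomás ∩ Quinn ∩ Bob ∩ Beatriz: 10:30–10:40, 15:50–16:50, 18:10–18:40.
Windows ≥ 40 min: 15:50–16:50.
Earliest such window starts at 15:50.

15:50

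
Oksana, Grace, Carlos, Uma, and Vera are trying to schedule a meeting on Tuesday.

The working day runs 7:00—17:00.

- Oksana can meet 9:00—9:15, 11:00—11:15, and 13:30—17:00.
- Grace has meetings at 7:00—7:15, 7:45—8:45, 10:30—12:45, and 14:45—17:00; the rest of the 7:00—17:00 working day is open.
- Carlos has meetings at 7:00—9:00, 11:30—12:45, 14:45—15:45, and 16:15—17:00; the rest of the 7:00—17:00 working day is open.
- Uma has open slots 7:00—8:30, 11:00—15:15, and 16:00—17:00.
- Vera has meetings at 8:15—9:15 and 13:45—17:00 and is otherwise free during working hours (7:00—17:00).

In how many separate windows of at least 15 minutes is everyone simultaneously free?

1

Grace free within 07:00–17:00: 07:15–07:45, 08:45–10:30, 12:45–14:45.
Carlos free within 07:00–17:00: 09:00–11:30, 12:45–14:45, 15:45–16:15.
Vera free within 07:00–17:00: 07:00–08:15, 09:15–13:45.
Oksana ∩ Grace: 09:00–09:15, 13:30–14:45.
Oksana ∩ Grace ∩ Carlos: 09:00–09:15, 13:30–14:45.
Oksana ∩ Grace ∩ Carlos ∩ Uma: 13:30–14:45.
Oksana ∩ Grace ∩ Carlos ∩ Uma ∩ Vera: 13:30–13:45.
Windows ≥ 15 min: 13:30–13:45.
That's 1 window.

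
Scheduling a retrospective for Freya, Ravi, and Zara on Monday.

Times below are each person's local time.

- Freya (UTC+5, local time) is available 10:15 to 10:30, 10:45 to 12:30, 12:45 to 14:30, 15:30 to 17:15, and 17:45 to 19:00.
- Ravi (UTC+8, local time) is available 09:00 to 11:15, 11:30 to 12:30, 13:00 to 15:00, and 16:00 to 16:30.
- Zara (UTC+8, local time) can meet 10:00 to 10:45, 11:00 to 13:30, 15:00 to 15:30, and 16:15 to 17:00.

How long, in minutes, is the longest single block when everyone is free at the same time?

15 minutes

Freya → UTC: 05:15–05:30, 05:45–07:30, 07:45–09:30, 10:30–12:15, 12:45–14:00.
Ravi → UTC: 01:00–03:15, 03:30–04:30, 05:00–07:00, 08:00–08:30.
Zara → UTC: 02:00–02:45, 03:00–05:30, 07:00–07:30, 08:15–09:00.
Freya ∩ Ravi: 05:15–05:30, 05:45–07:00, 08:00–08:30.
Freya ∩ Ravi ∩ Zara: 05:15–05:30, 08:15–08:30.
Common window lengths: 15, 15 min; longest is 15.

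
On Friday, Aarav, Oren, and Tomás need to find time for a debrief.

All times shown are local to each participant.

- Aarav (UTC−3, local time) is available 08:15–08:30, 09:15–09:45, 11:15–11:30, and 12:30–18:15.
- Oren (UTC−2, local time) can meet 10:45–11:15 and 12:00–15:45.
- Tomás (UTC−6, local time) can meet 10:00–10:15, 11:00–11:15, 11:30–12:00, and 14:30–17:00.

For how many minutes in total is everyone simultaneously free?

45 minutes

Aarav → UTC: 11:15–11:30, 12:15–12:45, 14:15–14:30, 15:30–21:15.
Oren → UTC: 12:45–13:15, 14:00–17:45.
Tomás → UTC: 16:00–16:15, 17:00–17:15, 17:30–18:00, 20:30–23:00.
Aarav ∩ Oren: 14:15–14:30, 15:30–17:45.
Aarav ∩ Oren ∩ Tomás: 16:00–16:15, 17:00–17:15, 17:30–17:45.
Total common minutes: 15 + 15 + 15 = 45.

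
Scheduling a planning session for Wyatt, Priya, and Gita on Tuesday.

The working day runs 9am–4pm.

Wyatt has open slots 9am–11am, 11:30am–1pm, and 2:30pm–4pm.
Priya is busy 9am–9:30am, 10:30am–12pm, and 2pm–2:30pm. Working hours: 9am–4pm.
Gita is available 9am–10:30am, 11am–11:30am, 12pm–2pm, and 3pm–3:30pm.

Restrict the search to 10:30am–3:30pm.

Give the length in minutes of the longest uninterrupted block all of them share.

60 minutes

Priya free within 09:00–16:00: 09:30–10:30, 12:00–14:00, 14:30–16:00.
Wyatt ∩ Priya: 09:30–10:30, 12:00–13:00, 14:30–16:00.
Wyatt ∩ Priya ∩ Gita: 09:30–10:30, 12:00–13:00, 15:00–15:30.
Restricted to 10:30–15:30: 12:00–13:00, 15:00–15:30.
Common window lengths: 60, 30 min; longest is 60.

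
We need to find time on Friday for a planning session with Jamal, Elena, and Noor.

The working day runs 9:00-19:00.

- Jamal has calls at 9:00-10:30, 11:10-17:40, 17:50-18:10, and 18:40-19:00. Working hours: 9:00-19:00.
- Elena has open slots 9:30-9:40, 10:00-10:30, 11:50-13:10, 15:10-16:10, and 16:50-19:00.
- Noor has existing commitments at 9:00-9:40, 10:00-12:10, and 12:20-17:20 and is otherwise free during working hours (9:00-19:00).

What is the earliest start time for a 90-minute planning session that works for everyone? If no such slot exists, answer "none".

none

Jamal free within 09:00–19:00: 10:30–11:10, 17:40–17:50, 18:10–18:40.
Noor free within 09:00–19:00: 09:40–10:00, 12:10–12:20, 17:20–19:00.
Jamal ∩ Elena: 17:40–17:50, 18:10–18:40.
Jamal ∩ Elena ∩ Noor: 17:40–17:50, 18:10–18:40.
Windows ≥ 90 min: (none).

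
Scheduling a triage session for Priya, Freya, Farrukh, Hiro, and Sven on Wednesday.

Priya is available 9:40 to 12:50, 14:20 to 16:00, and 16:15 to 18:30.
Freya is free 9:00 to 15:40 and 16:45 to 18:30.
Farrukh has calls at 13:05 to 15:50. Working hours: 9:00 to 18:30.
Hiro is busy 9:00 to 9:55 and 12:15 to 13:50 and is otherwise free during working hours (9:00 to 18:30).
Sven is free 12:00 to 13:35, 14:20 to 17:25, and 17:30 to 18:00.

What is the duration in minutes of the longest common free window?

40 minutes

Farrukh free within 09:00–18:30: 09:00–13:05, 15:50–18:30.
Hiro free within 09:00–18:30: 09:55–12:15, 13:50–18:30.
Priya ∩ Freya: 09:40–12:50, 14:20–15:40, 16:45–18:30.
Priya ∩ Freya ∩ Farrukh: 09:40–12:50, 16:45–18:30.
Priya ∩ Freya ∩ Farrukh ∩ Hiro: 09:55–12:15, 16:45–18:30.
Priya ∩ Freya ∩ Farrukh ∩ Hiro ∩ Sven: 12:00–12:15, 16:45–17:25, 17:30–18:00.
Common window lengths: 15, 40, 30 min; longest is 40.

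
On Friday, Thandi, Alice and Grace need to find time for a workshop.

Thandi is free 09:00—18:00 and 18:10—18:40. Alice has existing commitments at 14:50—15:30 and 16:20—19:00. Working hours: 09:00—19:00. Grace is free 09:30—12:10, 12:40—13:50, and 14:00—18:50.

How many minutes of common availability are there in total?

Alice free within 09:00–19:00: 09:00–14:50, 15:30–16:20.
Thandi ∩ Alice: 09:00–14:50, 15:30–16:20.
Thandi ∩ Alice ∩ Grace: 09:30–12:10, 12:40–13:50, 14:00–14:50, 15:30–16:20.
Total common minutes: 160 + 70 + 50 + 50 = 330.

330 minutes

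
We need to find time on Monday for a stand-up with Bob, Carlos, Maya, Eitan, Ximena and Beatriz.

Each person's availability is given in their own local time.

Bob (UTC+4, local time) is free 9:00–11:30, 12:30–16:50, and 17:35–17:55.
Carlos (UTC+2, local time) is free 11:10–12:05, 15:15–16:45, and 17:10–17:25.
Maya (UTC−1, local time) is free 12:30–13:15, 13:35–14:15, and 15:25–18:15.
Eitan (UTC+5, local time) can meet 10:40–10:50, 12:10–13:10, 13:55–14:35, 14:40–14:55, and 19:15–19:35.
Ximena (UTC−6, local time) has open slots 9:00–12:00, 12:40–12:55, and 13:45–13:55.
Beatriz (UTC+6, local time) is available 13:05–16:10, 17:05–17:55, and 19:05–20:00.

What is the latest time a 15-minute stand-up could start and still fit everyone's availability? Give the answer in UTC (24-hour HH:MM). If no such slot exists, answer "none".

none

Bob → UTC: 05:00–07:30, 08:30–12:50, 13:35–13:55.
Carlos → UTC: 09:10–10:05, 13:15–14:45, 15:10–15:25.
Maya → UTC: 13:30–14:15, 14:35–15:15, 16:25–19:15.
Eitan → UTC: 05:40–05:50, 07:10–08:10, 08:55–09:35, 09:40–09:55, 14:15–14:35.
Ximena → UTC: 15:00–18:00, 18:40–18:55, 19:45–19:55.
Beatriz → UTC: 07:05–10:10, 11:05–11:55, 13:05–14:00.
Bob ∩ Carlos: 09:10–10:05, 13:35–13:55.
Bob ∩ Carlos ∩ Maya: 13:35–13:55.
Bob ∩ Carlos ∩ Maya ∩ Eitan: (none).
Bob ∩ Carlos ∩ Maya ∩ Eitan ∩ Ximena: (none).
Bob ∩ Carlos ∩ Maya ∩ Eitan ∩ Ximena ∩ Beatriz: (none).
Windows ≥ 15 min: (none).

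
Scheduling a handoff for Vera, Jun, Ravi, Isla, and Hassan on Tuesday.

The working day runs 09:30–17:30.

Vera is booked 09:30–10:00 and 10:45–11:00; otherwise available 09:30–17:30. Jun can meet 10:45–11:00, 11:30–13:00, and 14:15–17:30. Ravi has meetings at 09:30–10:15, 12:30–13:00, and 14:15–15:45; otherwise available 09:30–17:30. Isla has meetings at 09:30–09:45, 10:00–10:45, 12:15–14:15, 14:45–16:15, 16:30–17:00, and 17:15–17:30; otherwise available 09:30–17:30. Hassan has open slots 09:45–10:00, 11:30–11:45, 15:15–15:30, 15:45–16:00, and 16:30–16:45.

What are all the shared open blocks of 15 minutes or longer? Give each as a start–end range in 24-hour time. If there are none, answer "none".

Vera free within 09:30–17:30: 10:00–10:45, 11:00–17:30.
Ravi free within 09:30–17:30: 10:15–12:30, 13:00–14:15, 15:45–17:30.
Isla free within 09:30–17:30: 09:45–10:00, 10:45–12:15, 14:15–14:45, 16:15–16:30, 17:00–17:15.
Vera ∩ Jun: 11:30–13:00, 14:15–17:30.
Vera ∩ Jun ∩ Ravi: 11:30–12:30, 15:45–17:30.
Vera ∩ Jun ∩ Ravi ∩ Isla: 11:30–12:15, 16:15–16:30, 17:00–17:15.
Vera ∩ Jun ∩ Ravi ∩ Isla ∩ Hassan: 11:30–11:45.
Windows ≥ 15 min: 11:30–11:45.

11:30–11:45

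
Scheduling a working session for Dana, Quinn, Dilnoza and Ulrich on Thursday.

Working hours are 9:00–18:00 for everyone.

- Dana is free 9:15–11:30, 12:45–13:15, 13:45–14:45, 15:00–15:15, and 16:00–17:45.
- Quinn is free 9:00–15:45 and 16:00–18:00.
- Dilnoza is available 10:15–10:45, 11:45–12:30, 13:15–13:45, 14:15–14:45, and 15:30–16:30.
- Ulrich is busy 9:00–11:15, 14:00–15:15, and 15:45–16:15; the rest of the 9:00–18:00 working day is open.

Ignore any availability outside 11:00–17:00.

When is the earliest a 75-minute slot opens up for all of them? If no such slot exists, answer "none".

Ulrich free within 09:00–18:00: 11:15–14:00, 15:15–15:45, 16:15–18:00.
Dana ∩ Quinn: 09:15–11:30, 12:45–13:15, 13:45–14:45, 15:00–15:15, 16:00–17:45.
Dana ∩ Quinn ∩ Dilnoza: 10:15–10:45, 14:15–14:45, 16:00–16:30.
Dana ∩ Quinn ∩ Dilnoza ∩ Ulrich: 16:15–16:30.
Restricted to 11:00–17:00: 16:15–16:30.
Windows ≥ 75 min: (none).

none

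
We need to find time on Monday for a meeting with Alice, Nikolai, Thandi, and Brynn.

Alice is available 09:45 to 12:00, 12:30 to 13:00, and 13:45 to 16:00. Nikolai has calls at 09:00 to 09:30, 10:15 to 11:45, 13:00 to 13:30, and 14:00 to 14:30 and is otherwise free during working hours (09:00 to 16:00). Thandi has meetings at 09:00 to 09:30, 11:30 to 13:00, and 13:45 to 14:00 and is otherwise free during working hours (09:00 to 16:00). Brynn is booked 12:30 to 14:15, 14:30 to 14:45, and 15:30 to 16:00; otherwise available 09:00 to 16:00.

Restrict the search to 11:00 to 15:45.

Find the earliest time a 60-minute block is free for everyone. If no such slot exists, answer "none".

none

Nikolai free within 09:00–16:00: 09:30–10:15, 11:45–13:00, 13:30–14:00, 14:30–16:00.
Thandi free within 09:00–16:00: 09:30–11:30, 13:00–13:45, 14:00–16:00.
Brynn free within 09:00–16:00: 09:00–12:30, 14:15–14:30, 14:45–15:30.
Alice ∩ Nikolai: 09:45–10:15, 11:45–12:00, 12:30–13:00, 13:45–14:00, 14:30–16:00.
Alice ∩ Nikolai ∩ Thandi: 09:45–10:15, 14:30–16:00.
Alice ∩ Nikolai ∩ Thandi ∩ Brynn: 09:45–10:15, 14:45–15:30.
Restricted to 11:00–15:45: 14:45–15:30.
Windows ≥ 60 min: (none).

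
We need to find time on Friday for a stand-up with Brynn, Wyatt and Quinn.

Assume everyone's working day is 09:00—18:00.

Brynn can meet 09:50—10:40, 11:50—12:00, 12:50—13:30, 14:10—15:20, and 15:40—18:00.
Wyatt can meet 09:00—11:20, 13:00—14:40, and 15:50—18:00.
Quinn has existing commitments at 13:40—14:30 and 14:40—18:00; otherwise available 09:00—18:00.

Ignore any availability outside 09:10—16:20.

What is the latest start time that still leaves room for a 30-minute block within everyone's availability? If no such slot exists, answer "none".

Quinn free within 09:00–18:00: 09:00–13:40, 14:30–14:40.
Brynn ∩ Wyatt: 09:50–10:40, 13:00–13:30, 14:10–14:40, 15:50–18:00.
Brynn ∩ Wyatt ∩ Quinn: 09:50–10:40, 13:00–13:30, 14:30–14:40.
Restricted to 09:10–16:20: 09:50–10:40, 13:00–13:30, 14:30–14:40.
Windows ≥ 30 min: 09:50–10:40, 13:00–13:30.
Latest start in the last window 13:00–13:30 is 13:30 − 30 min = 13:00.

13:00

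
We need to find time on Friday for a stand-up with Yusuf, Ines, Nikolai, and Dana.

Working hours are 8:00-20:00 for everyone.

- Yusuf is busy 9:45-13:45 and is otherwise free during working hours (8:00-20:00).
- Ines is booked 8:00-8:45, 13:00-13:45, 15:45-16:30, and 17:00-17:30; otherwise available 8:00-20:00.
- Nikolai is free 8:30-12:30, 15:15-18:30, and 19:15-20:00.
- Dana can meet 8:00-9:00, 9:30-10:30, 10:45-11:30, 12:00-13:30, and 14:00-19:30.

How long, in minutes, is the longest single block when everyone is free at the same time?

60 minutes

Yusuf free within 08:00–20:00: 08:00–09:45, 13:45–20:00.
Ines free within 08:00–20:00: 08:45–13:00, 13:45–15:45, 16:30–17:00, 17:30–20:00.
Yusuf ∩ Ines: 08:45–09:45, 13:45–15:45, 16:30–17:00, 17:30–20:00.
Yusuf ∩ Ines ∩ Nikolai: 08:45–09:45, 15:15–15:45, 16:30–17:00, 17:30–18:30, 19:15–20:00.
Yusuf ∩ Ines ∩ Nikolai ∩ Dana: 08:45–09:00, 09:30–09:45, 15:15–15:45, 16:30–17:00, 17:30–18:30, 19:15–19:30.
Common window lengths: 15, 15, 30, 30, 60, 15 min; longest is 60.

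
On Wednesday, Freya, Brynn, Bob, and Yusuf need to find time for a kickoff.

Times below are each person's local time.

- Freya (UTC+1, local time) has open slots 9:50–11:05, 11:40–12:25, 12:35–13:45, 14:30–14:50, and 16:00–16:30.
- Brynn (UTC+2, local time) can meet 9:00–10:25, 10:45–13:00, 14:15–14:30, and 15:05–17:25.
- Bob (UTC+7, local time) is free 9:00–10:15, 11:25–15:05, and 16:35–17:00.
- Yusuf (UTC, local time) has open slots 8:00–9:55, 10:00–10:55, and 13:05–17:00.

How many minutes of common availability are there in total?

Freya → UTC: 08:50–10:05, 10:40–11:25, 11:35–12:45, 13:30–13:50, 15:00–15:30.
Brynn → UTC: 07:00–08:25, 08:45–11:00, 12:15–12:30, 13:05–15:25.
Bob → UTC: 02:00–03:15, 04:25–08:05, 09:35–10:00.
Yusuf → UTC: 08:00–09:55, 10:00–10:55, 13:05–17:00.
Freya ∩ Brynn: 08:50–10:05, 10:40–11:00, 12:15–12:30, 13:30–13:50, 15:00–15:25.
Freya ∩ Brynn ∩ Bob: 09:35–10:00.
Freya ∩ Brynn ∩ Bob ∩ Yusuf: 09:35–09:55.
Total common minutes: 20.

20 minutes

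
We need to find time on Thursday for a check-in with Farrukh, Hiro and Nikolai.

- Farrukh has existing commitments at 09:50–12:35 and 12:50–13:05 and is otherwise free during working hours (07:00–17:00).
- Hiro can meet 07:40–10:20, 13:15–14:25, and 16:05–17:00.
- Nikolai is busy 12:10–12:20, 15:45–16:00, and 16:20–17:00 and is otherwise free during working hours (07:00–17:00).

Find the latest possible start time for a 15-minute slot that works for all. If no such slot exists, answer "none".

16:05

Farrukh free within 07:00–17:00: 07:00–09:50, 12:35–12:50, 13:05–17:00.
Nikolai free within 07:00–17:00: 07:00–12:10, 12:20–15:45, 16:00–16:20.
Farrukh ∩ Hiro: 07:40–09:50, 13:15–14:25, 16:05–17:00.
Farrukh ∩ Hiro ∩ Nikolai: 07:40–09:50, 13:15–14:25, 16:05–16:20.
Windows ≥ 15 min: 07:40–09:50, 13:15–14:25, 16:05–16:20.
Latest start in the last window 16:05–16:20 is 16:20 − 15 min = 16:05.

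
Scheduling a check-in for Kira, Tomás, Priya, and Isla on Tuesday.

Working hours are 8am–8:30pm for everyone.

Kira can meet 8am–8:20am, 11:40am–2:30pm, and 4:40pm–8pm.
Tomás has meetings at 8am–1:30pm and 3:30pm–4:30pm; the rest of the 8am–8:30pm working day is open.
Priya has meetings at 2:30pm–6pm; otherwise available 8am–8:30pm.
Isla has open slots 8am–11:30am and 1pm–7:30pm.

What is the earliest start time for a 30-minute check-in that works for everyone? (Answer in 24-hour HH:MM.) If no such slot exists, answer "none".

Tomás free within 08:00–20:30: 13:30–15:30, 16:30–20:30.
Priya free within 08:00–20:30: 08:00–14:30, 18:00–20:30.
Kira ∩ Tomás: 13:30–14:30, 16:40–20:00.
Kira ∩ Tomás ∩ Priya: 13:30–14:30, 18:00–20:00.
Kira ∩ Tomás ∩ Priya ∩ Isla: 13:30–14:30, 18:00–19:30.
Windows ≥ 30 min: 13:30–14:30, 18:00–19:30.
Earliest such window starts at 13:30.

13:30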